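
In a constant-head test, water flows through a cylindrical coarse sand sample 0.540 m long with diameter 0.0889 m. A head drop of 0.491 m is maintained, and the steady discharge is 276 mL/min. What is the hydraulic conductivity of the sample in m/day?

Cross-sectional area A = π·(d/2)² = π × (0.0889/2)² = 0.006207 m².
Convert discharge: 276 mL/min = 4.600e-06 m³/s.
Darcy's law rearranged: K = Q·L / (A·Δh) = 4.600e-06 × 0.540 / (0.006207 × 0.491) = 0.0008150 m/s = 70.42 m/day.

70.4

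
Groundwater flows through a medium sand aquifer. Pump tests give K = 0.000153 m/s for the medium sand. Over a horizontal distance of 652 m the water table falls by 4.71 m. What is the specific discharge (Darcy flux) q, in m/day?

Convert K: 0.000153 m/s × 86400 = 13.22 m/day.
Hydraulic gradient i = Δh / L = 4.71 / 652 = 0.007224.
Specific discharge q = K · i = 13.22 × 0.007224 = 0.09549 m/day.

0.0955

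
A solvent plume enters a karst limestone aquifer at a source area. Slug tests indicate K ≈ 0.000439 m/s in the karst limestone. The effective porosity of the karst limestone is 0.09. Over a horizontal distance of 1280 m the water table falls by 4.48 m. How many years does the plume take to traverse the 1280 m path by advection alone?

Convert K: 0.000439 m/s × 86400 = 37.93 m/day.
Hydraulic gradient i = Δh / L = 4.48 / 1280 = 0.003500.
Darcy flux q = K · i = 37.93 × 0.003500 = 0.1328 m/day.
Seepage velocity v = q / n_e = 0.1328 / 0.09 = 1.475 m/day.
Travel time t = L / v = 1280 / 1.475 = 867.8 days = 2.376 years.

2.38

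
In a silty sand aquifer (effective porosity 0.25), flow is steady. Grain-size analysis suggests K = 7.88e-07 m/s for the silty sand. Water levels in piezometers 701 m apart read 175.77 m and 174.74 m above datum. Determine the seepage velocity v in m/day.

Convert K: 7.88e-07 m/s × 86400 = 0.06808 m/day.
Hydraulic gradient i = (175.77 − 174.74) / 701 = 1.03 / 701 = 0.001469.
Darcy flux q = K · i = 0.06808 × 0.001469 = 0.0001000 m/day.
Seepage velocity v = q / n_e = 0.0001000 / 0.25 = 0.0004001 m/day.

0.000400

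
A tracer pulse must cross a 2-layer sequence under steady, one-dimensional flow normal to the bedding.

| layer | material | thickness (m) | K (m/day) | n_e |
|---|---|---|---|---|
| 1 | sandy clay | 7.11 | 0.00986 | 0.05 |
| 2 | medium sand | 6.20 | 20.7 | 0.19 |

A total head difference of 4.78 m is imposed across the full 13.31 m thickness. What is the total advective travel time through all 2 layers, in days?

With flow normal to the layers, continuity requires the same specific discharge q through every layer.
Σ(b_i/K_i) = 7.11/0.00986 + 6.20/20.7 = 721.4 d.
q = Δh / Σ(b_i/K_i) = 4.78 / 721.4 = 0.006626 m/day.
In each layer the seepage velocity is v_i = q/n_i, so the layer transit time is t_i = b_i·n_i / q:
  layer 1 (sandy clay): t_1 = 7.11 × 0.05 / 0.006626 = 53.65 d
  layer 2 (medium sand): t_2 = 6.20 × 0.19 / 0.006626 = 177.8 d
Total t = Σ t_i = 231.4 days.

231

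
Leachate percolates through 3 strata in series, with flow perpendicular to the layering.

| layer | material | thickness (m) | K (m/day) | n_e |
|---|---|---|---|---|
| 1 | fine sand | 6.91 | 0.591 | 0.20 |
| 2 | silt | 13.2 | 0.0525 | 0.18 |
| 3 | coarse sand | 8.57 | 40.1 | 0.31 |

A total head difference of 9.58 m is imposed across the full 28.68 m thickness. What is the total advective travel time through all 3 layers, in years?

0.483

With flow normal to the layers, continuity requires the same specific discharge q through every layer.
Σ(b_i/K_i) = 6.91/0.591 + 13.2/0.0525 + 8.57/40.1 = 263.3 d.
q = Δh / Σ(b_i/K_i) = 9.58 / 263.3 = 0.03638 m/day.
In each layer the seepage velocity is v_i = q/n_i, so the layer transit time is t_i = b_i·n_i / q:
  layer 1 (fine sand): t_1 = 6.91 × 0.20 / 0.03638 = 37.99 d
  layer 2 (silt): t_2 = 13.2 × 0.18 / 0.03638 = 65.31 d
  layer 3 (coarse sand): t_3 = 8.57 × 0.31 / 0.03638 = 73.03 d
Total t = Σ t_i = 176.3 days = 0.4828 years.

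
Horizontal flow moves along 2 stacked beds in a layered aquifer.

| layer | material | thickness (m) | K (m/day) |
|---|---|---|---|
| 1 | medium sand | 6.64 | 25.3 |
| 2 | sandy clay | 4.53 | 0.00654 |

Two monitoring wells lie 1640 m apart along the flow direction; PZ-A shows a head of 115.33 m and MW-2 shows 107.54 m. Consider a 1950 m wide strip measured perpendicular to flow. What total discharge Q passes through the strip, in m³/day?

1560

Flow is parallel to layering, so each bed carries its own Darcy discharge and the transmissivities add.
Σ(K_i·b_i) = 25.3×6.64 + 0.00654×4.53 = 168.0 m²/day.
Hydraulic gradient i = (115.33 − 107.54) / 1640 = 7.79 / 1640 = 0.004750.
Q = Σ(K_i·b_i) · W · i = 168.0 × 1950 × 0.004750 = 1556 m³/day.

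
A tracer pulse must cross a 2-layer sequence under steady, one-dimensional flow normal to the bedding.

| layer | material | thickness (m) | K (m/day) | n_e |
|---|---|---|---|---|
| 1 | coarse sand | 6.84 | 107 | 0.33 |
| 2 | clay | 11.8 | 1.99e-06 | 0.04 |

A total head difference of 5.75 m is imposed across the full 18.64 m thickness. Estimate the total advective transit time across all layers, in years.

7710

With flow normal to the layers, continuity requires the same specific discharge q through every layer.
Σ(b_i/K_i) = 6.84/107 + 11.8/1.99e-06 = 5.930e+06 d.
q = Δh / Σ(b_i/K_i) = 5.75 / 5.930e+06 = 9.697e-07 m/day.
In each layer the seepage velocity is v_i = q/n_i, so the layer transit time is t_i = b_i·n_i / q:
  layer 1 (coarse sand): t_1 = 6.84 × 0.33 / 9.697e-07 = 2.328e+06 d
  layer 2 (clay): t_2 = 11.8 × 0.04 / 9.697e-07 = 4.867e+05 d
Total t = Σ t_i = 2.814e+06 days = 7706 years.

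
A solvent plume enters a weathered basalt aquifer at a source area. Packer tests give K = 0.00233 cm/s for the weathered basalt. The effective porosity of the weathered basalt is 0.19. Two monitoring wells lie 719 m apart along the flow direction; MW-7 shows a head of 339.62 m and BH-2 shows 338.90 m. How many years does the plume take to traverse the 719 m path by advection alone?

Convert K: 0.00233 cm/s × 864 = 2.013 m/day.
Hydraulic gradient i = (339.62 − 338.90) / 719 = 0.72 / 719 = 0.001001.
Darcy flux q = K · i = 2.013 × 0.001001 = 0.002016 m/day.
Seepage velocity v = q / n_e = 0.002016 / 0.19 = 0.01061 m/day.
Travel time t = L / v = 719 / 0.01061 = 67766 days = 185.5 years.

186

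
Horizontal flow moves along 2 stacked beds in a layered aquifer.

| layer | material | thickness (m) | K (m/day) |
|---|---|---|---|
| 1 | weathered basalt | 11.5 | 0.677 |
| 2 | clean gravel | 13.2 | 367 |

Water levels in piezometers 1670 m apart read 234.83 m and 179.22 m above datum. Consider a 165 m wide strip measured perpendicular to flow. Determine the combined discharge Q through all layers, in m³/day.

Flow is parallel to layering, so each bed carries its own Darcy discharge and the transmissivities add.
Σ(K_i·b_i) = 0.677×11.5 + 367×13.2 = 4852 m²/day.
Hydraulic gradient i = (234.83 − 179.22) / 1670 = 55.61 / 1670 = 0.03330.
Q = Σ(K_i·b_i) · W · i = 4852 × 165 × 0.03330 = 26660 m³/day.

26700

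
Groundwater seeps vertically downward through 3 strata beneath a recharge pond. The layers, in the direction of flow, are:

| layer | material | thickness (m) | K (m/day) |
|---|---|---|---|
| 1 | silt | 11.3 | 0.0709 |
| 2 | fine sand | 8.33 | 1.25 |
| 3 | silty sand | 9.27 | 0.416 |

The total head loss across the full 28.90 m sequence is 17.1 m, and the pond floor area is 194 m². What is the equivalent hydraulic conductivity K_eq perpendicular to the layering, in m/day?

0.153

Flow is perpendicular to layering, so the layers act in series and the equivalent K is the thickness-weighted harmonic mean.
Total thickness L = 11.3 + 8.33 + 9.27 = 28.90 m.
Σ(b_i/K_i) = 11.3/0.0709 + 8.33/1.25 + 9.27/0.416 = 188.3 d.
K_eq = L / Σ(b_i/K_i) = 28.90 / 188.3 = 0.1535 m/day.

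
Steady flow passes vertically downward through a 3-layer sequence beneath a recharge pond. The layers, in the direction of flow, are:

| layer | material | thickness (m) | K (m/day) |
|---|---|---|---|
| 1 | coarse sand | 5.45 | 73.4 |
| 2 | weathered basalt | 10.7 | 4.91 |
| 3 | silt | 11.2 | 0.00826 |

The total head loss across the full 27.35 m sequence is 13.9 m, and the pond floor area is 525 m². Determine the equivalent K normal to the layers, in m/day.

Flow is perpendicular to layering, so the layers act in series and the equivalent K is the thickness-weighted harmonic mean.
Total thickness L = 5.45 + 10.7 + 11.2 = 27.35 m.
Σ(b_i/K_i) = 5.45/73.4 + 10.7/4.91 + 11.2/0.00826 = 1358 d.
K_eq = L / Σ(b_i/K_i) = 27.35 / 1358 = 0.02014 m/day.

0.0201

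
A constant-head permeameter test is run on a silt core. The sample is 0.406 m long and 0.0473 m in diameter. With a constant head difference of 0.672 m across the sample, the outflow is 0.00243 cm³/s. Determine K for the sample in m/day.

Cross-sectional area A = π·(d/2)² = π × (0.0473/2)² = 0.001757 m².
Convert discharge: 0.00243 cm³/s = 2.430e-09 m³/s.
Darcy's law rearranged: K = Q·L / (A·Δh) = 2.430e-09 × 0.406 / (0.001757 × 0.672) = 8.355e-07 m/s = 0.07219 m/day.

0.0722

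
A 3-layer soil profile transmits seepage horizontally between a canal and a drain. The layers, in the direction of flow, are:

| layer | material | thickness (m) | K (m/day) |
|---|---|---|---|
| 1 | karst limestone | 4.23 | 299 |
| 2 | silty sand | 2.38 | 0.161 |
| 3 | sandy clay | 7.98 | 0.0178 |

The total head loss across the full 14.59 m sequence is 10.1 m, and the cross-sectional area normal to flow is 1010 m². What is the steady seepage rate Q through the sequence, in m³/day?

22.0

Flow is perpendicular to layering, so the layers act in series and the equivalent K is the thickness-weighted harmonic mean.
Total thickness L = 4.23 + 2.38 + 7.98 = 14.59 m.
Σ(b_i/K_i) = 4.23/299 + 2.38/0.161 + 7.98/0.0178 = 463.1 d.
K_eq = L / Σ(b_i/K_i) = 14.59 / 463.1 = 0.03150 m/day.
Q = K_eq · A · (Δh/L) = 0.03150 × 1010 × (10.1/14.59) = 22.03 m³/day.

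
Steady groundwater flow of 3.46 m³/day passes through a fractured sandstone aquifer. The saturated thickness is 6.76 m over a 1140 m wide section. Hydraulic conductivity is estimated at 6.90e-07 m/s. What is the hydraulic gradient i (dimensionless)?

0.00753

Convert K: 6.90e-07 m/s × 86400 = 0.05962 m/day.
Cross-sectional area A = 1140 × 6.76 = 7706 m².
From Q = K·A·i, i = Q / (K·A) = 3.46 / (0.05962 × 7706) = 0.007531.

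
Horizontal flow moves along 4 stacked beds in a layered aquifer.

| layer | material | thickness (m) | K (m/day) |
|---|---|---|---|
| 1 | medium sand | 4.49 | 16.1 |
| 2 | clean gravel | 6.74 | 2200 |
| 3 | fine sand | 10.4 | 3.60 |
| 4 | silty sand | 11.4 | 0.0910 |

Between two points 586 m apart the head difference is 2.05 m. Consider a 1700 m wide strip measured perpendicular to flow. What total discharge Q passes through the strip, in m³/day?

Flow is parallel to layering, so each bed carries its own Darcy discharge and the transmissivities add.
Σ(K_i·b_i) = 16.1×4.49 + 2200×6.74 + 3.60×10.4 + 0.0910×11.4 = 14939 m²/day.
Hydraulic gradient i = Δh / L = 2.05 / 586 = 0.003498.
Q = Σ(K_i·b_i) · W · i = 14939 × 1700 × 0.003498 = 88842 m³/day.

88800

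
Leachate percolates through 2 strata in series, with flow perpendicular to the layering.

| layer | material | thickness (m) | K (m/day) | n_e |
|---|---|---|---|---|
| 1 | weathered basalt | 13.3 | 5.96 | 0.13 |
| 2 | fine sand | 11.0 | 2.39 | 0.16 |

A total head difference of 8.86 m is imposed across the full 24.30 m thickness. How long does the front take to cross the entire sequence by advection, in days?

2.69

With flow normal to the layers, continuity requires the same specific discharge q through every layer.
Σ(b_i/K_i) = 13.3/5.96 + 11.0/2.39 = 6.834 d.
q = Δh / Σ(b_i/K_i) = 8.86 / 6.834 = 1.296 m/day.
In each layer the seepage velocity is v_i = q/n_i, so the layer transit time is t_i = b_i·n_i / q:
  layer 1 (weathered basalt): t_1 = 13.3 × 0.13 / 1.296 = 1.334 d
  layer 2 (fine sand): t_2 = 11.0 × 0.16 / 1.296 = 1.358 d
Total t = Σ t_i = 2.691 days.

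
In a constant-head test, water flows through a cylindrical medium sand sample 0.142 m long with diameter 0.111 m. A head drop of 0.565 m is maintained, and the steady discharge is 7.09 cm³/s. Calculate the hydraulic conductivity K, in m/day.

Cross-sectional area A = π·(d/2)² = π × (0.111/2)² = 0.009677 m².
Convert discharge: 7.09 cm³/s = 7.090e-06 m³/s.
Darcy's law rearranged: K = Q·L / (A·Δh) = 7.090e-06 × 0.142 / (0.009677 × 0.565) = 0.0001841 m/s = 15.91 m/day.

15.9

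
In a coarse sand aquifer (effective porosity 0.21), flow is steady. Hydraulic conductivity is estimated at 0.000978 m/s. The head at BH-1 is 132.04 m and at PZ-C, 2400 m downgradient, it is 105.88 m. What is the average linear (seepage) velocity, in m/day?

4.39

Convert K: 0.000978 m/s × 86400 = 84.50 m/day.
Hydraulic gradient i = (132.04 − 105.88) / 2400 = 26.16 / 2400 = 0.01090.
Darcy flux q = K · i = 84.50 × 0.01090 = 0.9210 m/day.
Seepage velocity v = q / n_e = 0.9210 / 0.21 = 4.386 m/day.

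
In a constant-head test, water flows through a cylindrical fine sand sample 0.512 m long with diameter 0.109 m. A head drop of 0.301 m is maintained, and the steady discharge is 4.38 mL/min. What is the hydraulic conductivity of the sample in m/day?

Cross-sectional area A = π·(d/2)² = π × (0.109/2)² = 0.009331 m².
Convert discharge: 4.38 mL/min = 7.300e-08 m³/s.
Darcy's law rearranged: K = Q·L / (A·Δh) = 7.300e-08 × 0.512 / (0.009331 × 0.301) = 1.331e-05 m/s = 1.150 m/day.

1.15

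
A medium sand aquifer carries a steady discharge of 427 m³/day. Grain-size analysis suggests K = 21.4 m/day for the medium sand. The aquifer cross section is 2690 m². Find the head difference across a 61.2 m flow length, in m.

0.454

From Q = K·A·i, i = Q / (K·A) = 427 / (21.40 × 2690) = 0.007418.
Head loss Δh = i · L = 0.007418 × 61.2 = 0.4540 m.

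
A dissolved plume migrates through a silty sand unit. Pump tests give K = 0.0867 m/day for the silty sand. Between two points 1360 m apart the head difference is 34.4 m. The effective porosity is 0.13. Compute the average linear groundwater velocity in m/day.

0.0169

Hydraulic gradient i = Δh / L = 34.4 / 1360 = 0.02529.
Darcy flux q = K · i = 0.08670 × 0.02529 = 0.002193 m/day.
Seepage velocity v = q / n_e = 0.002193 / 0.13 = 0.01687 m/day.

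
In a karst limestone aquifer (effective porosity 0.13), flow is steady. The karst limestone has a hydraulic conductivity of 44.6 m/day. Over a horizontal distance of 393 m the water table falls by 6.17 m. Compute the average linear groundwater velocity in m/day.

5.39

Hydraulic gradient i = Δh / L = 6.17 / 393 = 0.01570.
Darcy flux q = K · i = 44.60 × 0.01570 = 0.7002 m/day.
Seepage velocity v = q / n_e = 0.7002 / 0.13 = 5.386 m/day.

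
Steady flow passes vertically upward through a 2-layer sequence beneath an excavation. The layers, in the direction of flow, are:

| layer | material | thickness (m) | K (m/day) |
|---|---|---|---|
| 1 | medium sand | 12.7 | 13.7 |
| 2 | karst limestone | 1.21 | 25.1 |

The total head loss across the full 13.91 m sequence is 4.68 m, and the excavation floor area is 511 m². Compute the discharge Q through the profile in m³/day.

Flow is perpendicular to layering, so the layers act in series and the equivalent K is the thickness-weighted harmonic mean.
Total thickness L = 12.7 + 1.21 = 13.91 m.
Σ(b_i/K_i) = 12.7/13.7 + 1.21/25.1 = 0.9752 d.
K_eq = L / Σ(b_i/K_i) = 13.91 / 0.9752 = 14.26 m/day.
Q = K_eq · A · (Δh/L) = 14.26 × 511 × (4.68/13.91) = 2452 m³/day.

2450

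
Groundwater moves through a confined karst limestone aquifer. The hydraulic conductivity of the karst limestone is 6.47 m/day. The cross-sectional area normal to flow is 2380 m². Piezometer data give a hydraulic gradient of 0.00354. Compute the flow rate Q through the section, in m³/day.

54.5

Hydraulic gradient i = 0.00354.
Darcy's law: Q = K · A · i = 6.470 × 2380 × 0.003540 = 54.51 m³/day.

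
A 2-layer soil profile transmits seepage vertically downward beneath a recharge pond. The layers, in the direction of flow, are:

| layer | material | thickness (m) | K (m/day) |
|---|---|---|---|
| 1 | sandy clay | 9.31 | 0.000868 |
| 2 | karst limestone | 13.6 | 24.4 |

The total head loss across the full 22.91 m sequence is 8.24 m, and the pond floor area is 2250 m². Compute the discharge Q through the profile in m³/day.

1.73

Flow is perpendicular to layering, so the layers act in series and the equivalent K is the thickness-weighted harmonic mean.
Total thickness L = 9.31 + 13.6 = 22.91 m.
Σ(b_i/K_i) = 9.31/0.000868 + 13.6/24.4 = 10726 d.
K_eq = L / Σ(b_i/K_i) = 22.91 / 10726 = 0.002136 m/day.
Q = K_eq · A · (Δh/L) = 0.002136 × 2250 × (8.24/22.91) = 1.728 m³/day.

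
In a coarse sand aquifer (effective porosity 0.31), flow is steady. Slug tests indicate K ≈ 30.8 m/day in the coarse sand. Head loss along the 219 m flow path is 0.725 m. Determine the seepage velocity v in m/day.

0.329

Hydraulic gradient i = Δh / L = 0.725 / 219 = 0.003311.
Darcy flux q = K · i = 30.80 × 0.003311 = 0.1020 m/day.
Seepage velocity v = q / n_e = 0.1020 / 0.31 = 0.3289 m/day.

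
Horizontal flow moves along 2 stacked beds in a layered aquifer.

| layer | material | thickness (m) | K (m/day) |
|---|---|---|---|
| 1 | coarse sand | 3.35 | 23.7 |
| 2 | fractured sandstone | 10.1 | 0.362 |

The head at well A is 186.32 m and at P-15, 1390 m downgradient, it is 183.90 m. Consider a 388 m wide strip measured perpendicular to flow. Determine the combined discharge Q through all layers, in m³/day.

56.1

Flow is parallel to layering, so each bed carries its own Darcy discharge and the transmissivities add.
Σ(K_i·b_i) = 23.7×3.35 + 0.362×10.1 = 83.05 m²/day.
Hydraulic gradient i = (186.32 − 183.90) / 1390 = 2.42 / 1390 = 0.001741.
Q = Σ(K_i·b_i) · W · i = 83.05 × 388 × 0.001741 = 56.10 m³/day.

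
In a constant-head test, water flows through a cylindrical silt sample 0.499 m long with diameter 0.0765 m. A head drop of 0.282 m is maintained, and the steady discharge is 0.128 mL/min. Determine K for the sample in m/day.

Cross-sectional area A = π·(d/2)² = π × (0.0765/2)² = 0.004596 m².
Convert discharge: 0.128 mL/min = 2.133e-09 m³/s.
Darcy's law rearranged: K = Q·L / (A·Δh) = 2.133e-09 × 0.499 / (0.004596 × 0.282) = 8.213e-07 m/s = 0.07096 m/day.

0.0710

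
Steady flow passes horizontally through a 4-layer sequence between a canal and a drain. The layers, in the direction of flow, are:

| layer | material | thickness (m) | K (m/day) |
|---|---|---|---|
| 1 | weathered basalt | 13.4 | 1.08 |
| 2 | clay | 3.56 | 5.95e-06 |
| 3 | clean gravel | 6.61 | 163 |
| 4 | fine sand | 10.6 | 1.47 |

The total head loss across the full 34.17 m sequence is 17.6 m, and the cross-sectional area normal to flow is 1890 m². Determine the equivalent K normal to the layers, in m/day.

5.71e-05

Flow is perpendicular to layering, so the layers act in series and the equivalent K is the thickness-weighted harmonic mean.
Total thickness L = 13.4 + 3.56 + 6.61 + 10.6 = 34.17 m.
Σ(b_i/K_i) = 13.4/1.08 + 3.56/5.95e-06 + 6.61/163 + 10.6/1.47 = 5.983e+05 d.
K_eq = L / Σ(b_i/K_i) = 34.17 / 5.983e+05 = 5.711e-05 m/day.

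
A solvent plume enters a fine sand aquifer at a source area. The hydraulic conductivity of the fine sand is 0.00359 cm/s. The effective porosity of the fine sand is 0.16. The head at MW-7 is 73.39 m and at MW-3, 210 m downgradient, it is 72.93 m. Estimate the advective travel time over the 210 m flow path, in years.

13.5

Convert K: 0.00359 cm/s × 864 = 3.102 m/day.
Hydraulic gradient i = (73.39 − 72.93) / 210 = 0.46 / 210 = 0.002190.
Darcy flux q = K · i = 3.102 × 0.002190 = 0.006794 m/day.
Seepage velocity v = q / n_e = 0.006794 / 0.16 = 0.04246 m/day.
Travel time t = L / v = 210 / 0.04246 = 4945 days = 13.54 years.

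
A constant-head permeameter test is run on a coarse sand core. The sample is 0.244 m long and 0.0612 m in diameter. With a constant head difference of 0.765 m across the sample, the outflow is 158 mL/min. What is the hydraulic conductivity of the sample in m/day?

24.7

Cross-sectional area A = π·(d/2)² = π × (0.0612/2)² = 0.002942 m².
Convert discharge: 158 mL/min = 2.633e-06 m³/s.
Darcy's law rearranged: K = Q·L / (A·Δh) = 2.633e-06 × 0.244 / (0.002942 × 0.765) = 0.0002855 m/s = 24.67 m/day.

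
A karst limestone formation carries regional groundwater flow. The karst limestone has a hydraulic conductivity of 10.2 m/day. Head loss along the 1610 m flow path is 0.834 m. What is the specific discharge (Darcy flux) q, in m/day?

Hydraulic gradient i = Δh / L = 0.834 / 1610 = 0.0005180.
Specific discharge q = K · i = 10.20 × 0.0005180 = 0.005284 m/day.

0.00528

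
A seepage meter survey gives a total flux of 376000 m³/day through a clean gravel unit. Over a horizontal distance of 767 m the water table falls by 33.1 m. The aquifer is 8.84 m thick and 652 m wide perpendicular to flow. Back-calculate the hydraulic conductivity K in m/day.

Cross-sectional area A = 652 × 8.84 = 5764 m².
Hydraulic gradient i = Δh / L = 33.1 / 767 = 0.04316.
From Q = K·A·i, K = Q / (A·i) = 376000 / (5764 × 0.04316) = 1512 m/day.

1510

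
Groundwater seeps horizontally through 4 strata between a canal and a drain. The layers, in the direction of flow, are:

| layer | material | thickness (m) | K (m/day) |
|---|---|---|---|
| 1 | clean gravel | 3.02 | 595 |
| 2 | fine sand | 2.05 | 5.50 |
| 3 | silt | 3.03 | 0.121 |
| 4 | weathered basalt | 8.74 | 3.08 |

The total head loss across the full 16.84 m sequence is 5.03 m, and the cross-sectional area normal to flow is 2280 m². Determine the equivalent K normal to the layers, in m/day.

0.596

Flow is perpendicular to layering, so the layers act in series and the equivalent K is the thickness-weighted harmonic mean.
Total thickness L = 3.02 + 2.05 + 3.03 + 8.74 = 16.84 m.
Σ(b_i/K_i) = 3.02/595 + 2.05/5.50 + 3.03/0.121 + 8.74/3.08 = 28.26 d.
K_eq = L / Σ(b_i/K_i) = 16.84 / 28.26 = 0.5960 m/day.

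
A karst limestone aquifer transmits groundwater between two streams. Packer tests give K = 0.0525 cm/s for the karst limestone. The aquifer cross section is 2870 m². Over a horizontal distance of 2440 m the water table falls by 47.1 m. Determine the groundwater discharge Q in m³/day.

Convert K: 0.0525 cm/s × 864 = 45.36 m/day.
Hydraulic gradient i = Δh / L = 47.1 / 2440 = 0.01930.
Darcy's law: Q = K · A · i = 45.36 × 2870 × 0.01930 = 2513 m³/day.

2510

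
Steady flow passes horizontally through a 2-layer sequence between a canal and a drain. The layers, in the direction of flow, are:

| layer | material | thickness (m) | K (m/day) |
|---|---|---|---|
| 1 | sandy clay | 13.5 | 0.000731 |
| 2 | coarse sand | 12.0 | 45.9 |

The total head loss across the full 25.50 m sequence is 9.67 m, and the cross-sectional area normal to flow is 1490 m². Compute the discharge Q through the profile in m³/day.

0.780

Flow is perpendicular to layering, so the layers act in series and the equivalent K is the thickness-weighted harmonic mean.
Total thickness L = 13.5 + 12.0 = 25.50 m.
Σ(b_i/K_i) = 13.5/0.000731 + 12.0/45.9 = 18468 d.
K_eq = L / Σ(b_i/K_i) = 25.50 / 18468 = 0.001381 m/day.
Q = K_eq · A · (Δh/L) = 0.001381 × 1490 × (9.67/25.50) = 0.7802 m³/day.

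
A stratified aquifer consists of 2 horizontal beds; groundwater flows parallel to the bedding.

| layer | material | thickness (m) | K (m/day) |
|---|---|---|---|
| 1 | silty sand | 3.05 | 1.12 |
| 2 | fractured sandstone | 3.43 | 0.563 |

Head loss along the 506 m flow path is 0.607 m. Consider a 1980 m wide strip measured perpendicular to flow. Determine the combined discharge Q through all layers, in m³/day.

12.7

Flow is parallel to layering, so each bed carries its own Darcy discharge and the transmissivities add.
Σ(K_i·b_i) = 1.12×3.05 + 0.563×3.43 = 5.347 m²/day.
Hydraulic gradient i = Δh / L = 0.607 / 506 = 0.001200.
Q = Σ(K_i·b_i) · W · i = 5.347 × 1980 × 0.001200 = 12.70 m³/day.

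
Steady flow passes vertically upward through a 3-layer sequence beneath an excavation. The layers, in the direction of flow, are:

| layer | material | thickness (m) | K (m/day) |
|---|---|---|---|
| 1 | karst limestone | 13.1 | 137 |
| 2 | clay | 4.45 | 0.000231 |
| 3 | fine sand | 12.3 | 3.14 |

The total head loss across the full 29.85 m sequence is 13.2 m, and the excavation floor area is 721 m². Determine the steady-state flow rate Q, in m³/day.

0.494

Flow is perpendicular to layering, so the layers act in series and the equivalent K is the thickness-weighted harmonic mean.
Total thickness L = 13.1 + 4.45 + 12.3 = 29.85 m.
Σ(b_i/K_i) = 13.1/137 + 4.45/0.000231 + 12.3/3.14 = 19268 d.
K_eq = L / Σ(b_i/K_i) = 29.85 / 19268 = 0.001549 m/day.
Q = K_eq · A · (Δh/L) = 0.001549 × 721 × (13.2/29.85) = 0.4939 m³/day.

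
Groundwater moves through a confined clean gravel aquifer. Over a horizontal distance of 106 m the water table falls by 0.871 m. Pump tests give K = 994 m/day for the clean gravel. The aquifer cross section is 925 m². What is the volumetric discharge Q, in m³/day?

Hydraulic gradient i = Δh / L = 0.871 / 106 = 0.008217.
Darcy's law: Q = K · A · i = 994.0 × 925.0 × 0.008217 = 7555 m³/day.

7560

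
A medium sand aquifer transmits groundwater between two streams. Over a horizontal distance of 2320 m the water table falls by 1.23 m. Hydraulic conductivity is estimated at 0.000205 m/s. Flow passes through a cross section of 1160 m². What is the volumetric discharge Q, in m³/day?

Convert K: 0.000205 m/s × 86400 = 17.71 m/day.
Hydraulic gradient i = Δh / L = 1.23 / 2320 = 0.0005302.
Darcy's law: Q = K · A · i = 17.71 × 1160 × 0.0005302 = 10.89 m³/day.

10.9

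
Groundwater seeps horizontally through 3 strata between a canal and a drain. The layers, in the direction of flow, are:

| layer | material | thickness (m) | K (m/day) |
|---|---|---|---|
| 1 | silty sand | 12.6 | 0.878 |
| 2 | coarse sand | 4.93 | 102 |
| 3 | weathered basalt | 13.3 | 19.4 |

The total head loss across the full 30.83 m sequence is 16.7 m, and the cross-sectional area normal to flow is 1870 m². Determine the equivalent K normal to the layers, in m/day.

2.04

Flow is perpendicular to layering, so the layers act in series and the equivalent K is the thickness-weighted harmonic mean.
Total thickness L = 12.6 + 4.93 + 13.3 = 30.83 m.
Σ(b_i/K_i) = 12.6/0.878 + 4.93/102 + 13.3/19.4 = 15.08 d.
K_eq = L / Σ(b_i/K_i) = 30.83 / 15.08 = 2.044 m/day.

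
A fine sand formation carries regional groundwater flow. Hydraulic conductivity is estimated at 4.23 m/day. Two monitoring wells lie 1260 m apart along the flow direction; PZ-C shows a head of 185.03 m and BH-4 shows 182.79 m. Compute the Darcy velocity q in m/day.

Hydraulic gradient i = (185.03 − 182.79) / 1260 = 2.24 / 1260 = 0.001778.
Specific discharge q = K · i = 4.230 × 0.001778 = 0.007520 m/day.

0.00752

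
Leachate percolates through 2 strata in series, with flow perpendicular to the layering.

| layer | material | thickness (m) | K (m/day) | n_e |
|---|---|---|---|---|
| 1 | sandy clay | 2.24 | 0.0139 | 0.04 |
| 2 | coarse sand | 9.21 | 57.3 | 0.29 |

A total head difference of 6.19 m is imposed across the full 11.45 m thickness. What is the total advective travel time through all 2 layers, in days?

71.9

With flow normal to the layers, continuity requires the same specific discharge q through every layer.
Σ(b_i/K_i) = 2.24/0.0139 + 9.21/57.3 = 161.3 d.
q = Δh / Σ(b_i/K_i) = 6.19 / 161.3 = 0.03837 m/day.
In each layer the seepage velocity is v_i = q/n_i, so the layer transit time is t_i = b_i·n_i / q:
  layer 1 (sandy clay): t_1 = 2.24 × 0.04 / 0.03837 = 2.335 d
  layer 2 (coarse sand): t_2 = 9.21 × 0.29 / 0.03837 = 69.60 d
Total t = Σ t_i = 71.94 days.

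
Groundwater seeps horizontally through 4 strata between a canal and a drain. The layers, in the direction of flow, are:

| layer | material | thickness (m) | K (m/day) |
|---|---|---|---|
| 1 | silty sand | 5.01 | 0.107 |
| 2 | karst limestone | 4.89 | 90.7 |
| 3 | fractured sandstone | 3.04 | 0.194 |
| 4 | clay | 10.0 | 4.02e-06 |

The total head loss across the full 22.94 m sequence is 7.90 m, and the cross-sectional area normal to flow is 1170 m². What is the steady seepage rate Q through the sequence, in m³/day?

Flow is perpendicular to layering, so the layers act in series and the equivalent K is the thickness-weighted harmonic mean.
Total thickness L = 5.01 + 4.89 + 3.04 + 10.0 = 22.94 m.
Σ(b_i/K_i) = 5.01/0.107 + 4.89/90.7 + 3.04/0.194 + 10.0/4.02e-06 = 2.488e+06 d.
K_eq = L / Σ(b_i/K_i) = 22.94 / 2.488e+06 = 9.222e-06 m/day.
Q = K_eq · A · (Δh/L) = 9.222e-06 × 1170 × (7.90/22.94) = 0.003716 m³/day.

0.00372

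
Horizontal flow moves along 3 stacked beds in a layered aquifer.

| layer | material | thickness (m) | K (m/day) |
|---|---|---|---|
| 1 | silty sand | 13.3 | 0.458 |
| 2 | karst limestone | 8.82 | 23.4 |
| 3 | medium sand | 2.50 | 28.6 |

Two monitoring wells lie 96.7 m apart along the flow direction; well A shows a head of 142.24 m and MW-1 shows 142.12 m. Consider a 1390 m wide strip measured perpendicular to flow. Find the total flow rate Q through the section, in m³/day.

Flow is parallel to layering, so each bed carries its own Darcy discharge and the transmissivities add.
Σ(K_i·b_i) = 0.458×13.3 + 23.4×8.82 + 28.6×2.50 = 284.0 m²/day.
Hydraulic gradient i = (142.24 − 142.12) / 96.7 = 0.12 / 96.7 = 0.001241.
Q = Σ(K_i·b_i) · W · i = 284.0 × 1390 × 0.001241 = 489.8 m³/day.

490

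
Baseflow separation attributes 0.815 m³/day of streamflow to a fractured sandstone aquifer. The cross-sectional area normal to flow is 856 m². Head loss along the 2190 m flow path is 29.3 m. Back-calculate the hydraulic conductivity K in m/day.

Hydraulic gradient i = Δh / L = 29.3 / 2190 = 0.01338.
From Q = K·A·i, K = Q / (A·i) = 0.815 / (856.0 × 0.01338) = 0.07116 m/day.

0.0712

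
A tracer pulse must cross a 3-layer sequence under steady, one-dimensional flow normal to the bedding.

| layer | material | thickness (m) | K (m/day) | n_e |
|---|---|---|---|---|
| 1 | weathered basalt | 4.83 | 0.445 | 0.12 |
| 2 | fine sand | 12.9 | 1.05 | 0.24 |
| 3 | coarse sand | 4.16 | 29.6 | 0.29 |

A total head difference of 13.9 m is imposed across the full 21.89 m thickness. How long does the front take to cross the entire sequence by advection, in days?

8.18

With flow normal to the layers, continuity requires the same specific discharge q through every layer.
Σ(b_i/K_i) = 4.83/0.445 + 12.9/1.05 + 4.16/29.6 = 23.28 d.
q = Δh / Σ(b_i/K_i) = 13.9 / 23.28 = 0.5971 m/day.
In each layer the seepage velocity is v_i = q/n_i, so the layer transit time is t_i = b_i·n_i / q:
  layer 1 (weathered basalt): t_1 = 4.83 × 0.12 / 0.5971 = 0.9707 d
  layer 2 (fine sand): t_2 = 12.9 × 0.24 / 0.5971 = 5.185 d
  layer 3 (coarse sand): t_3 = 4.16 × 0.29 / 0.5971 = 2.021 d
Total t = Σ t_i = 8.177 days.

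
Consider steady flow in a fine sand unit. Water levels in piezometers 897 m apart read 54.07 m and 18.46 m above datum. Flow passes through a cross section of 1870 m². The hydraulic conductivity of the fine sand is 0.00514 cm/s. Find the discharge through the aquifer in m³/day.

330

Convert K: 0.00514 cm/s × 864 = 4.441 m/day.
Hydraulic gradient i = (54.07 − 18.46) / 897 = 35.61 / 897 = 0.03970.
Darcy's law: Q = K · A · i = 4.441 × 1870 × 0.03970 = 329.7 m³/day.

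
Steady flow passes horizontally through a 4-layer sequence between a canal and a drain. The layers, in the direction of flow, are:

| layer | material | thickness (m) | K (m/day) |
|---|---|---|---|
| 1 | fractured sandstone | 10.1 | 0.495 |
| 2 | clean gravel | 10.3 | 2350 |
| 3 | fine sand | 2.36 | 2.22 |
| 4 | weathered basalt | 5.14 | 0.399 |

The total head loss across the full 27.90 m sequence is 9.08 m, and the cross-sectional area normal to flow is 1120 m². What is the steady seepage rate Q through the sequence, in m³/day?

296

Flow is perpendicular to layering, so the layers act in series and the equivalent K is the thickness-weighted harmonic mean.
Total thickness L = 10.1 + 10.3 + 2.36 + 5.14 = 27.90 m.
Σ(b_i/K_i) = 10.1/0.495 + 10.3/2350 + 2.36/2.22 + 5.14/0.399 = 34.35 d.
K_eq = L / Σ(b_i/K_i) = 27.90 / 34.35 = 0.8121 m/day.
Q = K_eq · A · (Δh/L) = 0.8121 × 1120 × (9.08/27.90) = 296.0 m³/day.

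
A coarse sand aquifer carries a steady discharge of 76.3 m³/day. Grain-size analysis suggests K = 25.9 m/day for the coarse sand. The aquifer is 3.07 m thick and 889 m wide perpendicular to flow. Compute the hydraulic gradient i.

Cross-sectional area A = 889 × 3.07 = 2729 m².
From Q = K·A·i, i = Q / (K·A) = 76.3 / (25.90 × 2729) = 0.001079.

0.00108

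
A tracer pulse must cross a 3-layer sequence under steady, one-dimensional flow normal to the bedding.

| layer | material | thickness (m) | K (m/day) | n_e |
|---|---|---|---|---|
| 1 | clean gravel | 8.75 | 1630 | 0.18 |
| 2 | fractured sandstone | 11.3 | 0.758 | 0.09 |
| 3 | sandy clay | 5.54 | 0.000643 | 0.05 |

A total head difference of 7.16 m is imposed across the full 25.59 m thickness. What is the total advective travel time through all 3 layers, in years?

9.47

With flow normal to the layers, continuity requires the same specific discharge q through every layer.
Σ(b_i/K_i) = 8.75/1630 + 11.3/0.758 + 5.54/0.000643 = 8631 d.
q = Δh / Σ(b_i/K_i) = 7.16 / 8631 = 0.0008296 m/day.
In each layer the seepage velocity is v_i = q/n_i, so the layer transit time is t_i = b_i·n_i / q:
  layer 1 (clean gravel): t_1 = 8.75 × 0.18 / 0.0008296 = 1899 d
  layer 2 (fractured sandstone): t_2 = 11.3 × 0.09 / 0.0008296 = 1226 d
  layer 3 (sandy clay): t_3 = 5.54 × 0.05 / 0.0008296 = 333.9 d
Total t = Σ t_i = 3458 days = 9.468 years.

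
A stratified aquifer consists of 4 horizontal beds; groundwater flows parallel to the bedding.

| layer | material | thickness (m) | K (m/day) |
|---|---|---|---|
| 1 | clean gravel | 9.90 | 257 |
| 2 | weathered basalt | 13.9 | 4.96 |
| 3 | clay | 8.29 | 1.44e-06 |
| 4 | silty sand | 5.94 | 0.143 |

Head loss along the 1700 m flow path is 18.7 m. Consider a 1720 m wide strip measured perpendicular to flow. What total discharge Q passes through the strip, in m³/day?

49500

Flow is parallel to layering, so each bed carries its own Darcy discharge and the transmissivities add.
Σ(K_i·b_i) = 257×9.90 + 4.96×13.9 + 1.44e-06×8.29 + 0.143×5.94 = 2614 m²/day.
Hydraulic gradient i = Δh / L = 18.7 / 1700 = 0.01100.
Q = Σ(K_i·b_i) · W · i = 2614 × 1720 × 0.01100 = 49459 m³/day.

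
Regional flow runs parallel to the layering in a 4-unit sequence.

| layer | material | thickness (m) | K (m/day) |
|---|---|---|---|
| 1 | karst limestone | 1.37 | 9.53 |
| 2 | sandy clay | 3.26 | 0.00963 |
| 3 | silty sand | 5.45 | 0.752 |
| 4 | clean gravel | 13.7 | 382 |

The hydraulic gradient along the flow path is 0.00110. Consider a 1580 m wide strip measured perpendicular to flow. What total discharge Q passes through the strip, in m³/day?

9130

Flow is parallel to layering, so each bed carries its own Darcy discharge and the transmissivities add.
Σ(K_i·b_i) = 9.53×1.37 + 0.00963×3.26 + 0.752×5.45 + 382×13.7 = 5251 m²/day.
Hydraulic gradient i = 0.00110.
Q = Σ(K_i·b_i) · W · i = 5251 × 1580 × 0.001100 = 9126 m³/day.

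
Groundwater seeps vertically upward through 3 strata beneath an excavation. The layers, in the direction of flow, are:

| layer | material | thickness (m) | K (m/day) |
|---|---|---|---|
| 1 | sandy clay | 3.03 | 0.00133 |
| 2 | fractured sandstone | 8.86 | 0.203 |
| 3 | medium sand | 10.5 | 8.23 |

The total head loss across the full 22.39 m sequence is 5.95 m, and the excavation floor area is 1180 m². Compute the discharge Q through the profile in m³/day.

3.02

Flow is perpendicular to layering, so the layers act in series and the equivalent K is the thickness-weighted harmonic mean.
Total thickness L = 3.03 + 8.86 + 10.5 = 22.39 m.
Σ(b_i/K_i) = 3.03/0.00133 + 8.86/0.203 + 10.5/8.23 = 2323 d.
K_eq = L / Σ(b_i/K_i) = 22.39 / 2323 = 0.009638 m/day.
Q = K_eq · A · (Δh/L) = 0.009638 × 1180 × (5.95/22.39) = 3.022 m³/day.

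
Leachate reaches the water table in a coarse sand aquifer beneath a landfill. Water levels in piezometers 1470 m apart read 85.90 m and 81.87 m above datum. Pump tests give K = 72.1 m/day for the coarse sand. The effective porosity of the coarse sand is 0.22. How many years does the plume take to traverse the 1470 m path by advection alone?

4.48

Hydraulic gradient i = (85.90 − 81.87) / 1470 = 4.03 / 1470 = 0.002741.
Darcy flux q = K · i = 72.10 × 0.002741 = 0.1977 m/day.
Seepage velocity v = q / n_e = 0.1977 / 0.22 = 0.8985 m/day.
Travel time t = L / v = 1470 / 0.8985 = 1636 days = 4.479 years.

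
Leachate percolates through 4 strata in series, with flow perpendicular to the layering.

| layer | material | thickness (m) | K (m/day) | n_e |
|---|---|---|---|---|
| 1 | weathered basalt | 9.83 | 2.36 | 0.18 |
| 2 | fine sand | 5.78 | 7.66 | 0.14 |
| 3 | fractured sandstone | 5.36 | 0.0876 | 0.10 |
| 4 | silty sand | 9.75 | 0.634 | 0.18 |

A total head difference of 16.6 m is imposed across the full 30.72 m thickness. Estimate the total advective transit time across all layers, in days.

23.9

With flow normal to the layers, continuity requires the same specific discharge q through every layer.
Σ(b_i/K_i) = 9.83/2.36 + 5.78/7.66 + 5.36/0.0876 + 9.75/0.634 = 81.49 d.
q = Δh / Σ(b_i/K_i) = 16.6 / 81.49 = 0.2037 m/day.
In each layer the seepage velocity is v_i = q/n_i, so the layer transit time is t_i = b_i·n_i / q:
  layer 1 (weathered basalt): t_1 = 9.83 × 0.18 / 0.2037 = 8.686 d
  layer 2 (fine sand): t_2 = 5.78 × 0.14 / 0.2037 = 3.972 d
  layer 3 (fractured sandstone): t_3 = 5.36 × 0.10 / 0.2037 = 2.631 d
  layer 4 (silty sand): t_4 = 9.75 × 0.18 / 0.2037 = 8.615 d
Total t = Σ t_i = 23.90 days.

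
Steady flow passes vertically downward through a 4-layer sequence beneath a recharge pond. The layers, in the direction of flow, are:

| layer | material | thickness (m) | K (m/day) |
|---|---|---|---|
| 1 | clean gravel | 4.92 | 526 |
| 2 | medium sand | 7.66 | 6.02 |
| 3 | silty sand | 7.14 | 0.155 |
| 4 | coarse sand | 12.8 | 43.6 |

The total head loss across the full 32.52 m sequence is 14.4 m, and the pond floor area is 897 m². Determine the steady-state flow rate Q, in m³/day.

Flow is perpendicular to layering, so the layers act in series and the equivalent K is the thickness-weighted harmonic mean.
Total thickness L = 4.92 + 7.66 + 7.14 + 12.8 = 32.52 m.
Σ(b_i/K_i) = 4.92/526 + 7.66/6.02 + 7.14/0.155 + 12.8/43.6 = 47.64 d.
K_eq = L / Σ(b_i/K_i) = 32.52 / 47.64 = 0.6826 m/day.
Q = K_eq · A · (Δh/L) = 0.6826 × 897 × (14.4/32.52) = 271.1 m³/day.

271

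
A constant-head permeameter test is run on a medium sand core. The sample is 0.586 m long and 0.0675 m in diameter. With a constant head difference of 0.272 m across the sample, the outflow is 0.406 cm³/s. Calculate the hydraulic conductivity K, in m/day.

Cross-sectional area A = π·(d/2)² = π × (0.0675/2)² = 0.003578 m².
Convert discharge: 0.406 cm³/s = 4.060e-07 m³/s.
Darcy's law rearranged: K = Q·L / (A·Δh) = 4.060e-07 × 0.586 / (0.003578 × 0.272) = 0.0002444 m/s = 21.12 m/day.

21.1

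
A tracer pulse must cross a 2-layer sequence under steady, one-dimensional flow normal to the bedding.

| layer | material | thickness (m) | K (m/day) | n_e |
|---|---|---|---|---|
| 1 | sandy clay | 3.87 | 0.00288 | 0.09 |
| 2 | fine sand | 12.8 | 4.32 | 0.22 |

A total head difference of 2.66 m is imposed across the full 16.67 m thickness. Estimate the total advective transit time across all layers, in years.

With flow normal to the layers, continuity requires the same specific discharge q through every layer.
Σ(b_i/K_i) = 3.87/0.00288 + 12.8/4.32 = 1347 d.
q = Δh / Σ(b_i/K_i) = 2.66 / 1347 = 0.001975 m/day.
In each layer the seepage velocity is v_i = q/n_i, so the layer transit time is t_i = b_i·n_i / q:
  layer 1 (sandy clay): t_1 = 3.87 × 0.09 / 0.001975 = 176.3 d
  layer 2 (fine sand): t_2 = 12.8 × 0.22 / 0.001975 = 1426 d
Total t = Σ t_i = 1602 days = 4.386 years.

4.39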